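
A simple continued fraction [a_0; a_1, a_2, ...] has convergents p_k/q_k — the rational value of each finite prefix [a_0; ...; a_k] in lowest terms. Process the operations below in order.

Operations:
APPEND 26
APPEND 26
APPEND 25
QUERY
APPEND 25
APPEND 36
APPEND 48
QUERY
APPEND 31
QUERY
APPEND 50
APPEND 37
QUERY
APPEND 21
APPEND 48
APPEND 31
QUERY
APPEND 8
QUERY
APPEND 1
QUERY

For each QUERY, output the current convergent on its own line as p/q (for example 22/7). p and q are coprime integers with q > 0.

APPEND 26: p_0 = 26·1 + 0 = 26, q_0 = 26·0 + 1 = 1 → 26/1
APPEND 26: p_1 = 26·26 + 1 = 677, q_1 = 26·1 + 0 = 26 → 677/26
APPEND 25: p_2 = 25·677 + 26 = 16951, q_2 = 25·26 + 1 = 651 → 16951/651
APPEND 25: p_3 = 25·16951 + 677 = 424452, q_3 = 25·651 + 26 = 16301 → 424452/16301
APPEND 36: p_4 = 36·424452 + 16951 = 15297223, q_4 = 36·16301 + 651 = 587487 → 15297223/587487
APPEND 48: p_5 = 48·15297223 + 424452 = 734691156, q_5 = 48·587487 + 16301 = 28215677 → 734691156/28215677
APPEND 31: p_6 = 31·734691156 + 15297223 = 22790723059, q_6 = 31·28215677 + 587487 = 875273474 → 22790723059/875273474
APPEND 50: p_7 = 50·22790723059 + 734691156 = 1140270844106, q_7 = 50·875273474 + 28215677 = 43791889377 → 1140270844106/43791889377
APPEND 37: p_8 = 37·1140270844106 + 22790723059 = 42212811954981, q_8 = 37·43791889377 + 875273474 = 1621175180423 → 42212811954981/1621175180423
APPEND 21: p_9 = 21·42212811954981 + 1140270844106 = 887609321898707, q_9 = 21·1621175180423 + 43791889377 = 34088470678260 → 887609321898707/34088470678260
APPEND 48: p_10 = 48·887609321898707 + 42212811954981 = 42647460263092917, q_10 = 48·34088470678260 + 1621175180423 = 1637867767736903 → 42647460263092917/1637867767736903
APPEND 31: p_11 = 31·42647460263092917 + 887609321898707 = 1322958877477779134, q_11 = 31·1637867767736903 + 34088470678260 = 50807989270522253 → 1322958877477779134/50807989270522253
APPEND 8: p_12 = 8·1322958877477779134 + 42647460263092917 = 10626318480085325989, q_12 = 8·50807989270522253 + 1637867767736903 = 408101781931914927 → 10626318480085325989/408101781931914927
APPEND 1: p_13 = 1·10626318480085325989 + 1322958877477779134 = 11949277357563105123, q_13 = 1·408101781931914927 + 50807989270522253 = 458909771202437180 → 11949277357563105123/458909771202437180

16951/651
734691156/28215677
22790723059/875273474
42212811954981/1621175180423
1322958877477779134/50807989270522253
10626318480085325989/408101781931914927
11949277357563105123/458909771202437180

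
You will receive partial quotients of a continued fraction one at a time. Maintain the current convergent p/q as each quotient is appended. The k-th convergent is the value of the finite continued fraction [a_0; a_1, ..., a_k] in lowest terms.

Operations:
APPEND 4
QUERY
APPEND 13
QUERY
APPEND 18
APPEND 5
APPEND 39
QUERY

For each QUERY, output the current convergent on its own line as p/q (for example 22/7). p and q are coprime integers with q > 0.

4/1
53/13
189835/46567

APPEND 4: p_0 = 4·1 + 0 = 4, q_0 = 4·0 + 1 = 1 → 4/1
APPEND 13: p_1 = 13·4 + 1 = 53, q_1 = 13·1 + 0 = 13 → 53/13
APPEND 18: p_2 = 18·53 + 4 = 958, q_2 = 18·13 + 1 = 235 → 958/235
APPEND 5: p_3 = 5·958 + 53 = 4843, q_3 = 5·235 + 13 = 1188 → 4843/1188
APPEND 39: p_4 = 39·4843 + 958 = 189835, q_4 = 39·1188 + 235 = 46567 → 189835/46567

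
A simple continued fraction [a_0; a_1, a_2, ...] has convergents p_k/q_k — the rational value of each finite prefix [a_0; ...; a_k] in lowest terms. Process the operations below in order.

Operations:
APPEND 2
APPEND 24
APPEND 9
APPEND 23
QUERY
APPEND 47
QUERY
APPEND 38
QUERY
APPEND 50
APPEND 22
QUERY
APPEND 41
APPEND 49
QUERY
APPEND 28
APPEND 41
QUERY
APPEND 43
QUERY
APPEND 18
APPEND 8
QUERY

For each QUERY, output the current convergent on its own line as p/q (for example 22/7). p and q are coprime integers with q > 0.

APPEND 2: p_0 = 2·1 + 0 = 2, q_0 = 2·0 + 1 = 1 → 2/1
APPEND 24: p_1 = 24·2 + 1 = 49, q_1 = 24·1 + 0 = 24 → 49/24
APPEND 9: p_2 = 9·49 + 2 = 443, q_2 = 9·24 + 1 = 217 → 443/217
APPEND 23: p_3 = 23·443 + 49 = 10238, q_3 = 23·217 + 24 = 5015 → 10238/5015
APPEND 47: p_4 = 47·10238 + 443 = 481629, q_4 = 47·5015 + 217 = 235922 → 481629/235922
APPEND 38: p_5 = 38·481629 + 10238 = 18312140, q_5 = 38·235922 + 5015 = 8970051 → 18312140/8970051
APPEND 50: p_6 = 50·18312140 + 481629 = 916088629, q_6 = 50·8970051 + 235922 = 448738472 → 916088629/448738472
APPEND 22: p_7 = 22·916088629 + 18312140 = 20172261978, q_7 = 22·448738472 + 8970051 = 9881216435 → 20172261978/9881216435
APPEND 41: p_8 = 41·20172261978 + 916088629 = 827978829727, q_8 = 41·9881216435 + 448738472 = 405578612307 → 827978829727/405578612307
APPEND 49: p_9 = 49·827978829727 + 20172261978 = 40591134918601, q_9 = 49·405578612307 + 9881216435 = 19883233219478 → 40591134918601/19883233219478
APPEND 28: p_10 = 28·40591134918601 + 827978829727 = 1137379756550555, q_10 = 28·19883233219478 + 405578612307 = 557136108757691 → 1137379756550555/557136108757691
APPEND 41: p_11 = 41·1137379756550555 + 40591134918601 = 46673161153491356, q_11 = 41·557136108757691 + 19883233219478 = 22862463692284809 → 46673161153491356/22862463692284809
APPEND 43: p_12 = 43·46673161153491356 + 1137379756550555 = 2008083309356678863, q_12 = 43·22862463692284809 + 557136108757691 = 983643074877004478 → 2008083309356678863/983643074877004478
APPEND 18: p_13 = 18·2008083309356678863 + 46673161153491356 = 36192172729573710890, q_13 = 18·983643074877004478 + 22862463692284809 = 17728437811478365413 → 36192172729573710890/17728437811478365413
APPEND 8: p_14 = 8·36192172729573710890 + 2008083309356678863 = 291545465145946365983, q_14 = 8·17728437811478365413 + 983643074877004478 = 142811145566703927782 → 291545465145946365983/142811145566703927782

10238/5015
481629/235922
18312140/8970051
20172261978/9881216435
40591134918601/19883233219478
46673161153491356/22862463692284809
2008083309356678863/983643074877004478
291545465145946365983/142811145566703927782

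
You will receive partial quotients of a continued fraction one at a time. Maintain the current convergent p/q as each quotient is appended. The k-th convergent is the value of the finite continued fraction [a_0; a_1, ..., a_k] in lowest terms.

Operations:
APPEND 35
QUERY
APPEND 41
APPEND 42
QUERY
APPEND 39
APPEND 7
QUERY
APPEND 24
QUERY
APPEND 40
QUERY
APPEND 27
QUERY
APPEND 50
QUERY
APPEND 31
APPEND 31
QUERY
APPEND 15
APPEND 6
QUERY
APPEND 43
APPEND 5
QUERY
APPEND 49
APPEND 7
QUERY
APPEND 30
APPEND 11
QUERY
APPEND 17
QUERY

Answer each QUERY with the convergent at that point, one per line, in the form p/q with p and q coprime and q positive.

35/1
60347/1723
16545130/472389
399438089/11404574
15994068690/456655349
432239292719/12341098997
21627958704640/617511605199
20819495691937969/594428738270345
1898599501721174533/54207946387762391
411662309043464729598/11753594351131253161
142185503504310307958803/4059615597755791974462
47286189124662131259438258/1350093688862517324680395
808151033630270578769675791/23073959444595954658903618

APPEND 35: p_0 = 35·1 + 0 = 35, q_0 = 35·0 + 1 = 1 → 35/1
APPEND 41: p_1 = 41·35 + 1 = 1436, q_1 = 41·1 + 0 = 41 → 1436/41
APPEND 42: p_2 = 42·1436 + 35 = 60347, q_2 = 42·41 + 1 = 1723 → 60347/1723
APPEND 39: p_3 = 39·60347 + 1436 = 2354969, q_3 = 39·1723 + 41 = 67238 → 2354969/67238
APPEND 7: p_4 = 7·2354969 + 60347 = 16545130, q_4 = 7·67238 + 1723 = 472389 → 16545130/472389
APPEND 24: p_5 = 24·16545130 + 2354969 = 399438089, q_5 = 24·472389 + 67238 = 11404574 → 399438089/11404574
APPEND 40: p_6 = 40·399438089 + 16545130 = 15994068690, q_6 = 40·11404574 + 472389 = 456655349 → 15994068690/456655349
APPEND 27: p_7 = 27·15994068690 + 399438089 = 432239292719, q_7 = 27·456655349 + 11404574 = 12341098997 → 432239292719/12341098997
APPEND 50: p_8 = 50·432239292719 + 15994068690 = 21627958704640, q_8 = 50·12341098997 + 456655349 = 617511605199 → 21627958704640/617511605199
APPEND 31: p_9 = 31·21627958704640 + 432239292719 = 670898959136559, q_9 = 31·617511605199 + 12341098997 = 19155200860166 → 670898959136559/19155200860166
APPEND 31: p_10 = 31·670898959136559 + 21627958704640 = 20819495691937969, q_10 = 31·19155200860166 + 617511605199 = 594428738270345 → 20819495691937969/594428738270345
APPEND 15: p_11 = 15·20819495691937969 + 670898959136559 = 312963334338206094, q_11 = 15·594428738270345 + 19155200860166 = 8935586274915341 → 312963334338206094/8935586274915341
APPEND 6: p_12 = 6·312963334338206094 + 20819495691937969 = 1898599501721174533, q_12 = 6·8935586274915341 + 594428738270345 = 54207946387762391 → 1898599501721174533/54207946387762391
APPEND 43: p_13 = 43·1898599501721174533 + 312963334338206094 = 81952741908348711013, q_13 = 43·54207946387762391 + 8935586274915341 = 2339877280948698154 → 81952741908348711013/2339877280948698154
APPEND 5: p_14 = 5·81952741908348711013 + 1898599501721174533 = 411662309043464729598, q_14 = 5·2339877280948698154 + 54207946387762391 = 11753594351131253161 → 411662309043464729598/11753594351131253161
APPEND 49: p_15 = 49·411662309043464729598 + 81952741908348711013 = 20253405885038120461315, q_15 = 49·11753594351131253161 + 2339877280948698154 = 578266000486380103043 → 20253405885038120461315/578266000486380103043
APPEND 7: p_16 = 7·20253405885038120461315 + 411662309043464729598 = 142185503504310307958803, q_16 = 7·578266000486380103043 + 11753594351131253161 = 4059615597755791974462 → 142185503504310307958803/4059615597755791974462
APPEND 30: p_17 = 30·142185503504310307958803 + 20253405885038120461315 = 4285818511014347359225405, q_17 = 30·4059615597755791974462 + 578266000486380103043 = 122366733933160139336903 → 4285818511014347359225405/122366733933160139336903
APPEND 11: p_18 = 11·4285818511014347359225405 + 142185503504310307958803 = 47286189124662131259438258, q_18 = 11·122366733933160139336903 + 4059615597755791974462 = 1350093688862517324680395 → 47286189124662131259438258/1350093688862517324680395
APPEND 17: p_19 = 17·47286189124662131259438258 + 4285818511014347359225405 = 808151033630270578769675791, q_19 = 17·1350093688862517324680395 + 122366733933160139336903 = 23073959444595954658903618 → 808151033630270578769675791/23073959444595954658903618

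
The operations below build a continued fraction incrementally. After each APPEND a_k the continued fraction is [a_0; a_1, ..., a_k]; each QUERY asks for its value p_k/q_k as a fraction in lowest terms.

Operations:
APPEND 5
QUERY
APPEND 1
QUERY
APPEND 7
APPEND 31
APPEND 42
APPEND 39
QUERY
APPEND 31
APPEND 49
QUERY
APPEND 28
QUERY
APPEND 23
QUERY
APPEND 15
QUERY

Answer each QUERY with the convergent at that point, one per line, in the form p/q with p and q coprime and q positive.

5/1
6/1
2399690/408423
3650541957/621315794
102289626679/17409513811
2356311955574/401040133447
35446968960289/6033011515516

APPEND 5: p_0 = 5·1 + 0 = 5, q_0 = 5·0 + 1 = 1 → 5/1
APPEND 1: p_1 = 1·5 + 1 = 6, q_1 = 1·1 + 0 = 1 → 6/1
APPEND 7: p_2 = 7·6 + 5 = 47, q_2 = 7·1 + 1 = 8 → 47/8
APPEND 31: p_3 = 31·47 + 6 = 1463, q_3 = 31·8 + 1 = 249 → 1463/249
APPEND 42: p_4 = 42·1463 + 47 = 61493, q_4 = 42·249 + 8 = 10466 → 61493/10466
APPEND 39: p_5 = 39·61493 + 1463 = 2399690, q_5 = 39·10466 + 249 = 408423 → 2399690/408423
APPEND 31: p_6 = 31·2399690 + 61493 = 74451883, q_6 = 31·408423 + 10466 = 12671579 → 74451883/12671579
APPEND 49: p_7 = 49·74451883 + 2399690 = 3650541957, q_7 = 49·12671579 + 408423 = 621315794 → 3650541957/621315794
APPEND 28: p_8 = 28·3650541957 + 74451883 = 102289626679, q_8 = 28·621315794 + 12671579 = 17409513811 → 102289626679/17409513811
APPEND 23: p_9 = 23·102289626679 + 3650541957 = 2356311955574, q_9 = 23·17409513811 + 621315794 = 401040133447 → 2356311955574/401040133447
APPEND 15: p_10 = 15·2356311955574 + 102289626679 = 35446968960289, q_10 = 15·401040133447 + 17409513811 = 6033011515516 → 35446968960289/6033011515516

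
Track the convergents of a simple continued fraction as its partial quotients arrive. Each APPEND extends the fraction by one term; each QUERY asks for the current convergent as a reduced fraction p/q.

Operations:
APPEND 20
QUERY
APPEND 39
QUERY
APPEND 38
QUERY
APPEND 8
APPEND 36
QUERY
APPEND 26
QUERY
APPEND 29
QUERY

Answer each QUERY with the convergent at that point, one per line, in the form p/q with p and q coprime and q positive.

20/1
781/39
29698/1483
8610838/429991
224120153/11191669
6508095275/324988392

APPEND 20: p_0 = 20·1 + 0 = 20, q_0 = 20·0 + 1 = 1 → 20/1
APPEND 39: p_1 = 39·20 + 1 = 781, q_1 = 39·1 + 0 = 39 → 781/39
APPEND 38: p_2 = 38·781 + 20 = 29698, q_2 = 38·39 + 1 = 1483 → 29698/1483
APPEND 8: p_3 = 8·29698 + 781 = 238365, q_3 = 8·1483 + 39 = 11903 → 238365/11903
APPEND 36: p_4 = 36·238365 + 29698 = 8610838, q_4 = 36·11903 + 1483 = 429991 → 8610838/429991
APPEND 26: p_5 = 26·8610838 + 238365 = 224120153, q_5 = 26·429991 + 11903 = 11191669 → 224120153/11191669
APPEND 29: p_6 = 29·224120153 + 8610838 = 6508095275, q_6 = 29·11191669 + 429991 = 324988392 → 6508095275/324988392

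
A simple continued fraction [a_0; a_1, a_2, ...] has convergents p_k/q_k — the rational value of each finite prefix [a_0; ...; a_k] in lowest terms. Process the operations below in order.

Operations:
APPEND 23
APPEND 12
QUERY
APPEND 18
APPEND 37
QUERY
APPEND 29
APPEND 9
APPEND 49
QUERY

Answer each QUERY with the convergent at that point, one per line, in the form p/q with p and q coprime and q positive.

APPEND 23: p_0 = 23·1 + 0 = 23, q_0 = 23·0 + 1 = 1 → 23/1
APPEND 12: p_1 = 12·23 + 1 = 277, q_1 = 12·1 + 0 = 12 → 277/12
APPEND 18: p_2 = 18·277 + 23 = 5009, q_2 = 18·12 + 1 = 217 → 5009/217
APPEND 37: p_3 = 37·5009 + 277 = 185610, q_3 = 37·217 + 12 = 8041 → 185610/8041
APPEND 29: p_4 = 29·185610 + 5009 = 5387699, q_4 = 29·8041 + 217 = 233406 → 5387699/233406
APPEND 9: p_5 = 9·5387699 + 185610 = 48674901, q_5 = 9·233406 + 8041 = 2108695 → 48674901/2108695
APPEND 49: p_6 = 49·48674901 + 5387699 = 2390457848, q_6 = 49·2108695 + 233406 = 103559461 → 2390457848/103559461

277/12
185610/8041
2390457848/103559461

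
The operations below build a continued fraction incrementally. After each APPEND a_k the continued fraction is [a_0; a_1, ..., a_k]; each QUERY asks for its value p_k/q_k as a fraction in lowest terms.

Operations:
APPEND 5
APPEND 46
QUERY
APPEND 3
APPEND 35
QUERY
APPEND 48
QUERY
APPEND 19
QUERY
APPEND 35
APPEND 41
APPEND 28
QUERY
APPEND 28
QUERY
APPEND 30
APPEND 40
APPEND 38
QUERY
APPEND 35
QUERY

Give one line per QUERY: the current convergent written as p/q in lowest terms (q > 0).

APPEND 5: p_0 = 5·1 + 0 = 5, q_0 = 5·0 + 1 = 1 → 5/1
APPEND 46: p_1 = 46·5 + 1 = 231, q_1 = 46·1 + 0 = 46 → 231/46
APPEND 3: p_2 = 3·231 + 5 = 698, q_2 = 3·46 + 1 = 139 → 698/139
APPEND 35: p_3 = 35·698 + 231 = 24661, q_3 = 35·139 + 46 = 4911 → 24661/4911
APPEND 48: p_4 = 48·24661 + 698 = 1184426, q_4 = 48·4911 + 139 = 235867 → 1184426/235867
APPEND 19: p_5 = 19·1184426 + 24661 = 22528755, q_5 = 19·235867 + 4911 = 4486384 → 22528755/4486384
APPEND 35: p_6 = 35·22528755 + 1184426 = 789690851, q_6 = 35·4486384 + 235867 = 157259307 → 789690851/157259307
APPEND 41: p_7 = 41·789690851 + 22528755 = 32399853646, q_7 = 41·157259307 + 4486384 = 6452117971 → 32399853646/6452117971
APPEND 28: p_8 = 28·32399853646 + 789690851 = 907985592939, q_8 = 28·6452117971 + 157259307 = 180816562495 → 907985592939/180816562495
APPEND 28: p_9 = 28·907985592939 + 32399853646 = 25455996455938, q_9 = 28·180816562495 + 6452117971 = 5069315867831 → 25455996455938/5069315867831
APPEND 30: p_10 = 30·25455996455938 + 907985592939 = 764587879271079, q_10 = 30·5069315867831 + 180816562495 = 152260292597425 → 764587879271079/152260292597425
APPEND 40: p_11 = 40·764587879271079 + 25455996455938 = 30608971167299098, q_11 = 40·152260292597425 + 5069315867831 = 6095481019764831 → 30608971167299098/6095481019764831
APPEND 38: p_12 = 38·30608971167299098 + 764587879271079 = 1163905492236636803, q_12 = 38·6095481019764831 + 152260292597425 = 231780539043661003 → 1163905492236636803/231780539043661003
APPEND 35: p_13 = 35·1163905492236636803 + 30608971167299098 = 40767301199449587203, q_13 = 35·231780539043661003 + 6095481019764831 = 8118414347547899936 → 40767301199449587203/8118414347547899936

231/46
24661/4911
1184426/235867
22528755/4486384
907985592939/180816562495
25455996455938/5069315867831
1163905492236636803/231780539043661003
40767301199449587203/8118414347547899936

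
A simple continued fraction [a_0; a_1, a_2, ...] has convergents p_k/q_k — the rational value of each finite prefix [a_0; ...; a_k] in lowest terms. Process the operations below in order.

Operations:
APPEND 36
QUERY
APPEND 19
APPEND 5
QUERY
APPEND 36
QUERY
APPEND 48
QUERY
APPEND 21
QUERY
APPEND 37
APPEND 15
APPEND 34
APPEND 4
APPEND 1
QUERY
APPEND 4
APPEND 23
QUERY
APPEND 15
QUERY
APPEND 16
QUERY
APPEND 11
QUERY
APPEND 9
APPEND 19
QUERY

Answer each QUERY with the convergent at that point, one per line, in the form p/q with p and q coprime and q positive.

APPEND 36: p_0 = 36·1 + 0 = 36, q_0 = 36·0 + 1 = 1 → 36/1
APPEND 19: p_1 = 19·36 + 1 = 685, q_1 = 19·1 + 0 = 19 → 685/19
APPEND 5: p_2 = 5·685 + 36 = 3461, q_2 = 5·19 + 1 = 96 → 3461/96
APPEND 36: p_3 = 36·3461 + 685 = 125281, q_3 = 36·96 + 19 = 3475 → 125281/3475
APPEND 48: p_4 = 48·125281 + 3461 = 6016949, q_4 = 48·3475 + 96 = 166896 → 6016949/166896
APPEND 21: p_5 = 21·6016949 + 125281 = 126481210, q_5 = 21·166896 + 3475 = 3508291 → 126481210/3508291
APPEND 37: p_6 = 37·126481210 + 6016949 = 4685821719, q_6 = 37·3508291 + 166896 = 129973663 → 4685821719/129973663
APPEND 15: p_7 = 15·4685821719 + 126481210 = 70413806995, q_7 = 15·129973663 + 3508291 = 1953113236 → 70413806995/1953113236
APPEND 34: p_8 = 34·70413806995 + 4685821719 = 2398755259549, q_8 = 34·1953113236 + 129973663 = 66535823687 → 2398755259549/66535823687
APPEND 4: p_9 = 4·2398755259549 + 70413806995 = 9665434845191, q_9 = 4·66535823687 + 1953113236 = 268096407984 → 9665434845191/268096407984
APPEND 1: p_10 = 1·9665434845191 + 2398755259549 = 12064190104740, q_10 = 1·268096407984 + 66535823687 = 334632231671 → 12064190104740/334632231671
APPEND 4: p_11 = 4·12064190104740 + 9665434845191 = 57922195264151, q_11 = 4·334632231671 + 268096407984 = 1606625334668 → 57922195264151/1606625334668
APPEND 23: p_12 = 23·57922195264151 + 12064190104740 = 1344274681180213, q_12 = 23·1606625334668 + 334632231671 = 37287014929035 → 1344274681180213/37287014929035
APPEND 15: p_13 = 15·1344274681180213 + 57922195264151 = 20222042412967346, q_13 = 15·37287014929035 + 1606625334668 = 560911849270193 → 20222042412967346/560911849270193
APPEND 16: p_14 = 16·20222042412967346 + 1344274681180213 = 324896953288657749, q_14 = 16·560911849270193 + 37287014929035 = 9011876603252123 → 324896953288657749/9011876603252123
APPEND 11: p_15 = 11·324896953288657749 + 20222042412967346 = 3594088528588202585, q_15 = 11·9011876603252123 + 560911849270193 = 99691554485043546 → 3594088528588202585/99691554485043546
APPEND 9: p_16 = 9·3594088528588202585 + 324896953288657749 = 32671693710582481014, q_16 = 9·99691554485043546 + 9011876603252123 = 906235866968644037 → 32671693710582481014/906235866968644037
APPEND 19: p_17 = 19·32671693710582481014 + 3594088528588202585 = 624356269029655341851, q_17 = 19·906235866968644037 + 99691554485043546 = 17318173026889280249 → 624356269029655341851/17318173026889280249

36/1
3461/96
125281/3475
6016949/166896
126481210/3508291
12064190104740/334632231671
1344274681180213/37287014929035
20222042412967346/560911849270193
324896953288657749/9011876603252123
3594088528588202585/99691554485043546
624356269029655341851/17318173026889280249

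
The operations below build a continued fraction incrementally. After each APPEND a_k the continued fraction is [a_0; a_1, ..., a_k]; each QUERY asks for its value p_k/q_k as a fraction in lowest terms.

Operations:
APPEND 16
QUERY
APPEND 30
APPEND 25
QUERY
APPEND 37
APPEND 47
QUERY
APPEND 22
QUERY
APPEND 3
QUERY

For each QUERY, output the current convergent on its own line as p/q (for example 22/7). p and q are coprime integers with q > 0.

APPEND 16: p_0 = 16·1 + 0 = 16, q_0 = 16·0 + 1 = 1 → 16/1
APPEND 30: p_1 = 30·16 + 1 = 481, q_1 = 30·1 + 0 = 30 → 481/30
APPEND 25: p_2 = 25·481 + 16 = 12041, q_2 = 25·30 + 1 = 751 → 12041/751
APPEND 37: p_3 = 37·12041 + 481 = 445998, q_3 = 37·751 + 30 = 27817 → 445998/27817
APPEND 47: p_4 = 47·445998 + 12041 = 20973947, q_4 = 47·27817 + 751 = 1308150 → 20973947/1308150
APPEND 22: p_5 = 22·20973947 + 445998 = 461872832, q_5 = 22·1308150 + 27817 = 28807117 → 461872832/28807117
APPEND 3: p_6 = 3·461872832 + 20973947 = 1406592443, q_6 = 3·28807117 + 1308150 = 87729501 → 1406592443/87729501

16/1
12041/751
20973947/1308150
461872832/28807117
1406592443/87729501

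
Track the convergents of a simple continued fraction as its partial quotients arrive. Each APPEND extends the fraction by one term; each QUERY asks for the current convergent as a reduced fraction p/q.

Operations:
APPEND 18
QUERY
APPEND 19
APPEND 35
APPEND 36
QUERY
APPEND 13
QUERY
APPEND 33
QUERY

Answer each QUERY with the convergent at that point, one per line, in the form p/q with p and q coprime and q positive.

APPEND 18: p_0 = 18·1 + 0 = 18, q_0 = 18·0 + 1 = 1 → 18/1
APPEND 19: p_1 = 19·18 + 1 = 343, q_1 = 19·1 + 0 = 19 → 343/19
APPEND 35: p_2 = 35·343 + 18 = 12023, q_2 = 35·19 + 1 = 666 → 12023/666
APPEND 36: p_3 = 36·12023 + 343 = 433171, q_3 = 36·666 + 19 = 23995 → 433171/23995
APPEND 13: p_4 = 13·433171 + 12023 = 5643246, q_4 = 13·23995 + 666 = 312601 → 5643246/312601
APPEND 33: p_5 = 33·5643246 + 433171 = 186660289, q_5 = 33·312601 + 23995 = 10339828 → 186660289/10339828

18/1
433171/23995
5643246/312601
186660289/10339828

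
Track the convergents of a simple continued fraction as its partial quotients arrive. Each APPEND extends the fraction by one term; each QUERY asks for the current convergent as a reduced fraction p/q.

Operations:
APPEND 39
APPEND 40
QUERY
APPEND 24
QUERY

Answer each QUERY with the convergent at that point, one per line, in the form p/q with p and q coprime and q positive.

1561/40
37503/961

APPEND 39: p_0 = 39·1 + 0 = 39, q_0 = 39·0 + 1 = 1 → 39/1
APPEND 40: p_1 = 40·39 + 1 = 1561, q_1 = 40·1 + 0 = 40 → 1561/40
APPEND 24: p_2 = 24·1561 + 39 = 37503, q_2 = 24·40 + 1 = 961 → 37503/961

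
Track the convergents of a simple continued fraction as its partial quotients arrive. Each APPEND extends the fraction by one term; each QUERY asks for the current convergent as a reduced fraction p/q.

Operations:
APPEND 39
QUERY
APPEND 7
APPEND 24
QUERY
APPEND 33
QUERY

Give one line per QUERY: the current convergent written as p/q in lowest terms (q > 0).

39/1
6615/169
218569/5584

APPEND 39: p_0 = 39·1 + 0 = 39, q_0 = 39·0 + 1 = 1 → 39/1
APPEND 7: p_1 = 7·39 + 1 = 274, q_1 = 7·1 + 0 = 7 → 274/7
APPEND 24: p_2 = 24·274 + 39 = 6615, q_2 = 24·7 + 1 = 169 → 6615/169
APPEND 33: p_3 = 33·6615 + 274 = 218569, q_3 = 33·169 + 7 = 5584 → 218569/5584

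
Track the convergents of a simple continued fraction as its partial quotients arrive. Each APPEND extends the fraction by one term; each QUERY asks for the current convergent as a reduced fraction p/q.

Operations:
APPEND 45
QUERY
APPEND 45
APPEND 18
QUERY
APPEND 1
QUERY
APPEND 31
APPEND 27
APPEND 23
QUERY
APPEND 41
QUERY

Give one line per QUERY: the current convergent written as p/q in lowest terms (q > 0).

APPEND 45: p_0 = 45·1 + 0 = 45, q_0 = 45·0 + 1 = 1 → 45/1
APPEND 45: p_1 = 45·45 + 1 = 2026, q_1 = 45·1 + 0 = 45 → 2026/45
APPEND 18: p_2 = 18·2026 + 45 = 36513, q_2 = 18·45 + 1 = 811 → 36513/811
APPEND 1: p_3 = 1·36513 + 2026 = 38539, q_3 = 1·811 + 45 = 856 → 38539/856
APPEND 31: p_4 = 31·38539 + 36513 = 1231222, q_4 = 31·856 + 811 = 27347 → 1231222/27347
APPEND 27: p_5 = 27·1231222 + 38539 = 33281533, q_5 = 27·27347 + 856 = 739225 → 33281533/739225
APPEND 23: p_6 = 23·33281533 + 1231222 = 766706481, q_6 = 23·739225 + 27347 = 17029522 → 766706481/17029522
APPEND 41: p_7 = 41·766706481 + 33281533 = 31468247254, q_7 = 41·17029522 + 739225 = 698949627 → 31468247254/698949627

45/1
36513/811
38539/856
766706481/17029522
31468247254/698949627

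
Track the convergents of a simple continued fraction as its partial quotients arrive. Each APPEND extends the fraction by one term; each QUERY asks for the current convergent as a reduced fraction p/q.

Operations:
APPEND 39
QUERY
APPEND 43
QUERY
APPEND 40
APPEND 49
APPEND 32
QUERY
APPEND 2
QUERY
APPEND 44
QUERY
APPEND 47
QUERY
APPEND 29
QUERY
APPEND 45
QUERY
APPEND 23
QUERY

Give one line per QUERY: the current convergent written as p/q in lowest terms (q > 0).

39/1
1678/43
105426167/2701625
214144803/5487622
9527797499/244156993
448020627256/11480866293
13002125987923/333189279490
585543690083791/15004998443343
13480506997915116/345448153476379

APPEND 39: p_0 = 39·1 + 0 = 39, q_0 = 39·0 + 1 = 1 → 39/1
APPEND 43: p_1 = 43·39 + 1 = 1678, q_1 = 43·1 + 0 = 43 → 1678/43
APPEND 40: p_2 = 40·1678 + 39 = 67159, q_2 = 40·43 + 1 = 1721 → 67159/1721
APPEND 49: p_3 = 49·67159 + 1678 = 3292469, q_3 = 49·1721 + 43 = 84372 → 3292469/84372
APPEND 32: p_4 = 32·3292469 + 67159 = 105426167, q_4 = 32·84372 + 1721 = 2701625 → 105426167/2701625
APPEND 2: p_5 = 2·105426167 + 3292469 = 214144803, q_5 = 2·2701625 + 84372 = 5487622 → 214144803/5487622
APPEND 44: p_6 = 44·214144803 + 105426167 = 9527797499, q_6 = 44·5487622 + 2701625 = 244156993 → 9527797499/244156993
APPEND 47: p_7 = 47·9527797499 + 214144803 = 448020627256, q_7 = 47·244156993 + 5487622 = 11480866293 → 448020627256/11480866293
APPEND 29: p_8 = 29·448020627256 + 9527797499 = 13002125987923, q_8 = 29·11480866293 + 244156993 = 333189279490 → 13002125987923/333189279490
APPEND 45: p_9 = 45·13002125987923 + 448020627256 = 585543690083791, q_9 = 45·333189279490 + 11480866293 = 15004998443343 → 585543690083791/15004998443343
APPEND 23: p_10 = 23·585543690083791 + 13002125987923 = 13480506997915116, q_10 = 23·15004998443343 + 333189279490 = 345448153476379 → 13480506997915116/345448153476379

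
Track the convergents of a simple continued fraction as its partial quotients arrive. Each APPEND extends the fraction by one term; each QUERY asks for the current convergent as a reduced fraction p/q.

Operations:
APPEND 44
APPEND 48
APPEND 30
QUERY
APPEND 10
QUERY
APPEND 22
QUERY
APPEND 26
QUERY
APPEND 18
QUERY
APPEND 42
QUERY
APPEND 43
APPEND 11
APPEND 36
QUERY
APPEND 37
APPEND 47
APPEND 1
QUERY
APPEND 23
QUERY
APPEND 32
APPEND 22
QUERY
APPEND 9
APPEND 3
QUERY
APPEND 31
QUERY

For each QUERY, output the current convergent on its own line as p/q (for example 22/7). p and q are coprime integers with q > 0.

APPEND 44: p_0 = 44·1 + 0 = 44, q_0 = 44·0 + 1 = 1 → 44/1
APPEND 48: p_1 = 48·44 + 1 = 2113, q_1 = 48·1 + 0 = 48 → 2113/48
APPEND 30: p_2 = 30·2113 + 44 = 63434, q_2 = 30·48 + 1 = 1441 → 63434/1441
APPEND 10: p_3 = 10·63434 + 2113 = 636453, q_3 = 10·1441 + 48 = 14458 → 636453/14458
APPEND 22: p_4 = 22·636453 + 63434 = 14065400, q_4 = 22·14458 + 1441 = 319517 → 14065400/319517
APPEND 26: p_5 = 26·14065400 + 636453 = 366336853, q_5 = 26·319517 + 14458 = 8321900 → 366336853/8321900
APPEND 18: p_6 = 18·366336853 + 14065400 = 6608128754, q_6 = 18·8321900 + 319517 = 150113717 → 6608128754/150113717
APPEND 42: p_7 = 42·6608128754 + 366336853 = 277907744521, q_7 = 42·150113717 + 8321900 = 6313098014 → 277907744521/6313098014
APPEND 43: p_8 = 43·277907744521 + 6608128754 = 11956641143157, q_8 = 43·6313098014 + 150113717 = 271613328319 → 11956641143157/271613328319
APPEND 11: p_9 = 11·11956641143157 + 277907744521 = 131800960319248, q_9 = 11·271613328319 + 6313098014 = 2994059709523 → 131800960319248/2994059709523
APPEND 36: p_10 = 36·131800960319248 + 11956641143157 = 4756791212636085, q_10 = 36·2994059709523 + 271613328319 = 108057762871147 → 4756791212636085/108057762871147
APPEND 37: p_11 = 37·4756791212636085 + 131800960319248 = 176133075827854393, q_11 = 37·108057762871147 + 2994059709523 = 4001131285941962 → 176133075827854393/4001131285941962
APPEND 47: p_12 = 47·176133075827854393 + 4756791212636085 = 8283011355121792556, q_12 = 47·4001131285941962 + 108057762871147 = 188161228202143361 → 8283011355121792556/188161228202143361
APPEND 1: p_13 = 1·8283011355121792556 + 176133075827854393 = 8459144430949646949, q_13 = 1·188161228202143361 + 4001131285941962 = 192162359488085323 → 8459144430949646949/192162359488085323
APPEND 23: p_14 = 23·8459144430949646949 + 8283011355121792556 = 202843333266963672383, q_14 = 23·192162359488085323 + 188161228202143361 = 4607895496428105790 → 202843333266963672383/4607895496428105790
APPEND 32: p_15 = 32·202843333266963672383 + 8459144430949646949 = 6499445808973787163205, q_15 = 32·4607895496428105790 + 192162359488085323 = 147644818245187470603 → 6499445808973787163205/147644818245187470603
APPEND 22: p_16 = 22·6499445808973787163205 + 202843333266963672383 = 143190651130690281262893, q_16 = 22·147644818245187470603 + 4607895496428105790 = 3252793896890552459056 → 143190651130690281262893/3252793896890552459056
APPEND 9: p_17 = 9·143190651130690281262893 + 6499445808973787163205 = 1295215305985186318529242, q_17 = 9·3252793896890552459056 + 147644818245187470603 = 29422789890260159602107 → 1295215305985186318529242/29422789890260159602107
APPEND 3: p_18 = 3·1295215305985186318529242 + 143190651130690281262893 = 4028836569086249236850619, q_18 = 3·29422789890260159602107 + 3252793896890552459056 = 91521163567671031265377 → 4028836569086249236850619/91521163567671031265377
APPEND 31: p_19 = 31·4028836569086249236850619 + 1295215305985186318529242 = 126189148947658912660898431, q_19 = 31·91521163567671031265377 + 29422789890260159602107 = 2866578860488062128828794 → 126189148947658912660898431/2866578860488062128828794

63434/1441
636453/14458
14065400/319517
366336853/8321900
6608128754/150113717
277907744521/6313098014
4756791212636085/108057762871147
8459144430949646949/192162359488085323
202843333266963672383/4607895496428105790
143190651130690281262893/3252793896890552459056
4028836569086249236850619/91521163567671031265377
126189148947658912660898431/2866578860488062128828794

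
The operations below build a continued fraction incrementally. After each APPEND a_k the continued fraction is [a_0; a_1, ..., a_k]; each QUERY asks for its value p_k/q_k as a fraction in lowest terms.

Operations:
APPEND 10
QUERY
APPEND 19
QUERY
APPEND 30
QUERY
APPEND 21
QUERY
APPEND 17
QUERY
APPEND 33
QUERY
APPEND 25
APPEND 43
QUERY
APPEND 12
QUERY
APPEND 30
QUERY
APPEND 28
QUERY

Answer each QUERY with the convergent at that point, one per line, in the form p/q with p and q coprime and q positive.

10/1
191/19
5740/571
120731/12010
2058167/204741
68040242/6768463
73299801573/7291670051
881300683093/87669456928
26512320294363/2637375377891
743226268925257/73934180037876

APPEND 10: p_0 = 10·1 + 0 = 10, q_0 = 10·0 + 1 = 1 → 10/1
APPEND 19: p_1 = 19·10 + 1 = 191, q_1 = 19·1 + 0 = 19 → 191/19
APPEND 30: p_2 = 30·191 + 10 = 5740, q_2 = 30·19 + 1 = 571 → 5740/571
APPEND 21: p_3 = 21·5740 + 191 = 120731, q_3 = 21·571 + 19 = 12010 → 120731/12010
APPEND 17: p_4 = 17·120731 + 5740 = 2058167, q_4 = 17·12010 + 571 = 204741 → 2058167/204741
APPEND 33: p_5 = 33·2058167 + 120731 = 68040242, q_5 = 33·204741 + 12010 = 6768463 → 68040242/6768463
APPEND 25: p_6 = 25·68040242 + 2058167 = 1703064217, q_6 = 25·6768463 + 204741 = 169416316 → 1703064217/169416316
APPEND 43: p_7 = 43·1703064217 + 68040242 = 73299801573, q_7 = 43·169416316 + 6768463 = 7291670051 → 73299801573/7291670051
APPEND 12: p_8 = 12·73299801573 + 1703064217 = 881300683093, q_8 = 12·7291670051 + 169416316 = 87669456928 → 881300683093/87669456928
APPEND 30: p_9 = 30·881300683093 + 73299801573 = 26512320294363, q_9 = 30·87669456928 + 7291670051 = 2637375377891 → 26512320294363/2637375377891
APPEND 28: p_10 = 28·26512320294363 + 881300683093 = 743226268925257, q_10 = 28·2637375377891 + 87669456928 = 73934180037876 → 743226268925257/73934180037876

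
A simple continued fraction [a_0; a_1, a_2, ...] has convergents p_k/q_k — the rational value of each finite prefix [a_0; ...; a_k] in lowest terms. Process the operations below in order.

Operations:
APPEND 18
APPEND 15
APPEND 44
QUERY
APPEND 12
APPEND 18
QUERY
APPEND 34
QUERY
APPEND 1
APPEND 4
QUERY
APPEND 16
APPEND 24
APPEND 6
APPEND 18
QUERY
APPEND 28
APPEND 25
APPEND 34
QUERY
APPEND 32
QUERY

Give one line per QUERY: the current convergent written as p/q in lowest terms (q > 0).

11942/661
2596292/143707
88417503/4893985
452472683/25044753
19358058610829/1071485229237
462828861411855581/25617976401309412
14824120205477093046/820527830601616771

APPEND 18: p_0 = 18·1 + 0 = 18, q_0 = 18·0 + 1 = 1 → 18/1
APPEND 15: p_1 = 15·18 + 1 = 271, q_1 = 15·1 + 0 = 15 → 271/15
APPEND 44: p_2 = 44·271 + 18 = 11942, q_2 = 44·15 + 1 = 661 → 11942/661
APPEND 12: p_3 = 12·11942 + 271 = 143575, q_3 = 12·661 + 15 = 7947 → 143575/7947
APPEND 18: p_4 = 18·143575 + 11942 = 2596292, q_4 = 18·7947 + 661 = 143707 → 2596292/143707
APPEND 34: p_5 = 34·2596292 + 143575 = 88417503, q_5 = 34·143707 + 7947 = 4893985 → 88417503/4893985
APPEND 1: p_6 = 1·88417503 + 2596292 = 91013795, q_6 = 1·4893985 + 143707 = 5037692 → 91013795/5037692
APPEND 4: p_7 = 4·91013795 + 88417503 = 452472683, q_7 = 4·5037692 + 4893985 = 25044753 → 452472683/25044753
APPEND 16: p_8 = 16·452472683 + 91013795 = 7330576723, q_8 = 16·25044753 + 5037692 = 405753740 → 7330576723/405753740
APPEND 24: p_9 = 24·7330576723 + 452472683 = 176386314035, q_9 = 24·405753740 + 25044753 = 9763134513 → 176386314035/9763134513
APPEND 6: p_10 = 6·176386314035 + 7330576723 = 1065648460933, q_10 = 6·9763134513 + 405753740 = 58984560818 → 1065648460933/58984560818
APPEND 18: p_11 = 18·1065648460933 + 176386314035 = 19358058610829, q_11 = 18·58984560818 + 9763134513 = 1071485229237 → 19358058610829/1071485229237
APPEND 28: p_12 = 28·19358058610829 + 1065648460933 = 543091289564145, q_12 = 28·1071485229237 + 58984560818 = 30060570979454 → 543091289564145/30060570979454
APPEND 25: p_13 = 25·543091289564145 + 19358058610829 = 13596640297714454, q_13 = 25·30060570979454 + 1071485229237 = 752585759715587 → 13596640297714454/752585759715587
APPEND 34: p_14 = 34·13596640297714454 + 543091289564145 = 462828861411855581, q_14 = 34·752585759715587 + 30060570979454 = 25617976401309412 → 462828861411855581/25617976401309412
APPEND 32: p_15 = 32·462828861411855581 + 13596640297714454 = 14824120205477093046, q_15 = 32·25617976401309412 + 752585759715587 = 820527830601616771 → 14824120205477093046/820527830601616771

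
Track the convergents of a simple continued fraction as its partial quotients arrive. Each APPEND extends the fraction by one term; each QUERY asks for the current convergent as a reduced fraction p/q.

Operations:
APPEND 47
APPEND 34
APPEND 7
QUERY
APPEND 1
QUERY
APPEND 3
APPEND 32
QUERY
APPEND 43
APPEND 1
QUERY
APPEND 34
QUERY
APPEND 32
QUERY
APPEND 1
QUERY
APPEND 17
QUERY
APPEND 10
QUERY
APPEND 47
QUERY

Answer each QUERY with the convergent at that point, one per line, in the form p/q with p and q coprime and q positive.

APPEND 47: p_0 = 47·1 + 0 = 47, q_0 = 47·0 + 1 = 1 → 47/1
APPEND 34: p_1 = 34·47 + 1 = 1599, q_1 = 34·1 + 0 = 34 → 1599/34
APPEND 7: p_2 = 7·1599 + 47 = 11240, q_2 = 7·34 + 1 = 239 → 11240/239
APPEND 1: p_3 = 1·11240 + 1599 = 12839, q_3 = 1·239 + 34 = 273 → 12839/273
APPEND 3: p_4 = 3·12839 + 11240 = 49757, q_4 = 3·273 + 239 = 1058 → 49757/1058
APPEND 32: p_5 = 32·49757 + 12839 = 1605063, q_5 = 32·1058 + 273 = 34129 → 1605063/34129
APPEND 43: p_6 = 43·1605063 + 49757 = 69067466, q_6 = 43·34129 + 1058 = 1468605 → 69067466/1468605
APPEND 1: p_7 = 1·69067466 + 1605063 = 70672529, q_7 = 1·1468605 + 34129 = 1502734 → 70672529/1502734
APPEND 34: p_8 = 34·70672529 + 69067466 = 2471933452, q_8 = 34·1502734 + 1468605 = 52561561 → 2471933452/52561561
APPEND 32: p_9 = 32·2471933452 + 70672529 = 79172542993, q_9 = 32·52561561 + 1502734 = 1683472686 → 79172542993/1683472686
APPEND 1: p_10 = 1·79172542993 + 2471933452 = 81644476445, q_10 = 1·1683472686 + 52561561 = 1736034247 → 81644476445/1736034247
APPEND 17: p_11 = 17·81644476445 + 79172542993 = 1467128642558, q_11 = 17·1736034247 + 1683472686 = 31196054885 → 1467128642558/31196054885
APPEND 10: p_12 = 10·1467128642558 + 81644476445 = 14752930902025, q_12 = 10·31196054885 + 1736034247 = 313696583097 → 14752930902025/313696583097
APPEND 47: p_13 = 47·14752930902025 + 1467128642558 = 694854881037733, q_13 = 47·313696583097 + 31196054885 = 14774935460444 → 694854881037733/14774935460444

11240/239
12839/273
1605063/34129
70672529/1502734
2471933452/52561561
79172542993/1683472686
81644476445/1736034247
1467128642558/31196054885
14752930902025/313696583097
694854881037733/14774935460444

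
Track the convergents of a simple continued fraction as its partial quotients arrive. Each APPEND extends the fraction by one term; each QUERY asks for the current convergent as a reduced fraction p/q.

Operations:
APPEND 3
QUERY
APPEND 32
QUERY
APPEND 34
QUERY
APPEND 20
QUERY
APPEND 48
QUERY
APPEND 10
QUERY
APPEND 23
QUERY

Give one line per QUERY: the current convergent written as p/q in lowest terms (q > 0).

APPEND 3: p_0 = 3·1 + 0 = 3, q_0 = 3·0 + 1 = 1 → 3/1
APPEND 32: p_1 = 32·3 + 1 = 97, q_1 = 32·1 + 0 = 32 → 97/32
APPEND 34: p_2 = 34·97 + 3 = 3301, q_2 = 34·32 + 1 = 1089 → 3301/1089
APPEND 20: p_3 = 20·3301 + 97 = 66117, q_3 = 20·1089 + 32 = 21812 → 66117/21812
APPEND 48: p_4 = 48·66117 + 3301 = 3176917, q_4 = 48·21812 + 1089 = 1048065 → 3176917/1048065
APPEND 10: p_5 = 10·3176917 + 66117 = 31835287, q_5 = 10·1048065 + 21812 = 10502462 → 31835287/10502462
APPEND 23: p_6 = 23·31835287 + 3176917 = 735388518, q_6 = 23·10502462 + 1048065 = 242604691 → 735388518/242604691

3/1
97/32
3301/1089
66117/21812
3176917/1048065
31835287/10502462
735388518/242604691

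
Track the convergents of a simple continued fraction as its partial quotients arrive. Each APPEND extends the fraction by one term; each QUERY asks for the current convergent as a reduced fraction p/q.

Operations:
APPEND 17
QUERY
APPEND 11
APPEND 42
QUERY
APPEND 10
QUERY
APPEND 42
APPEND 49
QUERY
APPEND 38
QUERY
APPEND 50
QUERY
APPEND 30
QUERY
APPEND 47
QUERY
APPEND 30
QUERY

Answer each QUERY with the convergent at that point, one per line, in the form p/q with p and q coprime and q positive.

17/1
7913/463
79318/4641
163703499/9578506
6224072231/364178613
311367315049/18218509156
9347243523701/546919453293
439631812928996/25723432813927
13198301631393581/772249903871103

APPEND 17: p_0 = 17·1 + 0 = 17, q_0 = 17·0 + 1 = 1 → 17/1
APPEND 11: p_1 = 11·17 + 1 = 188, q_1 = 11·1 + 0 = 11 → 188/11
APPEND 42: p_2 = 42·188 + 17 = 7913, q_2 = 42·11 + 1 = 463 → 7913/463
APPEND 10: p_3 = 10·7913 + 188 = 79318, q_3 = 10·463 + 11 = 4641 → 79318/4641
APPEND 42: p_4 = 42·79318 + 7913 = 3339269, q_4 = 42·4641 + 463 = 195385 → 3339269/195385
APPEND 49: p_5 = 49·3339269 + 79318 = 163703499, q_5 = 49·195385 + 4641 = 9578506 → 163703499/9578506
APPEND 38: p_6 = 38·163703499 + 3339269 = 6224072231, q_6 = 38·9578506 + 195385 = 364178613 → 6224072231/364178613
APPEND 50: p_7 = 50·6224072231 + 163703499 = 311367315049, q_7 = 50·364178613 + 9578506 = 18218509156 → 311367315049/18218509156
APPEND 30: p_8 = 30·311367315049 + 6224072231 = 9347243523701, q_8 = 30·18218509156 + 364178613 = 546919453293 → 9347243523701/546919453293
APPEND 47: p_9 = 47·9347243523701 + 311367315049 = 439631812928996, q_9 = 47·546919453293 + 18218509156 = 25723432813927 → 439631812928996/25723432813927
APPEND 30: p_10 = 30·439631812928996 + 9347243523701 = 13198301631393581, q_10 = 30·25723432813927 + 546919453293 = 772249903871103 → 13198301631393581/772249903871103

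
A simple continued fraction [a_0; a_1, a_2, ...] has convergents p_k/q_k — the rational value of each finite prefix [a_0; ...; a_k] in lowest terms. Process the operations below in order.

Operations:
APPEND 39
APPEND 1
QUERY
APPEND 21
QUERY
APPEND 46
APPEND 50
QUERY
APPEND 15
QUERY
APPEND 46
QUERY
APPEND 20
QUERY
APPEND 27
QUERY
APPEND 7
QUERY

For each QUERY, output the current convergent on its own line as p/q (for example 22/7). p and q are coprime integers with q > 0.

40/1
879/22
2024579/50672
30409159/761093
1400845893/35060950
28047327019/701980093
758678675406/18988523461
5338798054861/133621644320

APPEND 39: p_0 = 39·1 + 0 = 39, q_0 = 39·0 + 1 = 1 → 39/1
APPEND 1: p_1 = 1·39 + 1 = 40, q_1 = 1·1 + 0 = 1 → 40/1
APPEND 21: p_2 = 21·40 + 39 = 879, q_2 = 21·1 + 1 = 22 → 879/22
APPEND 46: p_3 = 46·879 + 40 = 40474, q_3 = 46·22 + 1 = 1013 → 40474/1013
APPEND 50: p_4 = 50·40474 + 879 = 2024579, q_4 = 50·1013 + 22 = 50672 → 2024579/50672
APPEND 15: p_5 = 15·2024579 + 40474 = 30409159, q_5 = 15·50672 + 1013 = 761093 → 30409159/761093
APPEND 46: p_6 = 46·30409159 + 2024579 = 1400845893, q_6 = 46·761093 + 50672 = 35060950 → 1400845893/35060950
APPEND 20: p_7 = 20·1400845893 + 30409159 = 28047327019, q_7 = 20·35060950 + 761093 = 701980093 → 28047327019/701980093
APPEND 27: p_8 = 27·28047327019 + 1400845893 = 758678675406, q_8 = 27·701980093 + 35060950 = 18988523461 → 758678675406/18988523461
APPEND 7: p_9 = 7·758678675406 + 28047327019 = 5338798054861, q_9 = 7·18988523461 + 701980093 = 133621644320 → 5338798054861/133621644320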